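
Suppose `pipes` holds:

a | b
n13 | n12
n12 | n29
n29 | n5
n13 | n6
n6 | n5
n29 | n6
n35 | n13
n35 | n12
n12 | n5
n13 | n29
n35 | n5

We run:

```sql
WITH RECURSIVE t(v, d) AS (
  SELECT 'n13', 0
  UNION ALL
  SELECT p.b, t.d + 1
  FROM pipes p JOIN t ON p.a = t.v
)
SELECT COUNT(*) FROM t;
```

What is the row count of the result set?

Base: (n13, d=0).
Iteration 1: edges from {n13} -> (n12, d=1), (n29, d=1), (n6, d=1).
Iteration 2: edges from {n12,n29,n6} -> (n29, d=2), (n5, d=2) x3, (n6, d=2). [UNION ALL keeps all 5 new rows, including repeats]
Iteration 3: edges from {n29,n5,n6} -> (n5, d=3) x2, (n6, d=3). [UNION ALL keeps all 3 new rows, including repeats]
Iteration 4: edges from {n5,n6} -> (n5, d=4).
Iteration 5: no outgoing edges from {n5}; recursion stops.
Total rows emitted: 13.

13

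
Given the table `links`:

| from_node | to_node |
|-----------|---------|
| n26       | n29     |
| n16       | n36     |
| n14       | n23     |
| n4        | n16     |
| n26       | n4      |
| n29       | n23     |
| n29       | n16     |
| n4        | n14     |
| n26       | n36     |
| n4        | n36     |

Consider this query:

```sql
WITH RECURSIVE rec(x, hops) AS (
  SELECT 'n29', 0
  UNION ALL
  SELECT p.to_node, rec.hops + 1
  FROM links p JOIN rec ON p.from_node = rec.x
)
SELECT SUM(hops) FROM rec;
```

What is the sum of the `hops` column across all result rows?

Base: (n29, hops=0).
Iteration 1: edges from {n29} -> (n16, hops=1), (n23, hops=1).
Iteration 2: edges from {n16,n23} -> (n36, hops=2).
Iteration 3: no outgoing edges from {n36}; recursion stops.
SUM(hops) = 0 + 1 + 1 + 2 = 4.

4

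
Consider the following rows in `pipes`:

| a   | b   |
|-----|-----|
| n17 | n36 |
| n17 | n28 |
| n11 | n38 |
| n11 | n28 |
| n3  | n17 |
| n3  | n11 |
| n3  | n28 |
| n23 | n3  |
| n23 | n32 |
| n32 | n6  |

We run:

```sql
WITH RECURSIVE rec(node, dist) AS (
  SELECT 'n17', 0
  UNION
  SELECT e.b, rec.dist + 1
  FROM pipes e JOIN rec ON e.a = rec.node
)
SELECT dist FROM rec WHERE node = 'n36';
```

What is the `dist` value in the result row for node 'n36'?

1

Base: (n17, dist=0).
Iteration 1: edges from {n17} -> (n28, dist=1), (n36, dist=1).
Iteration 2: no outgoing edges from {n28,n36}; recursion stops.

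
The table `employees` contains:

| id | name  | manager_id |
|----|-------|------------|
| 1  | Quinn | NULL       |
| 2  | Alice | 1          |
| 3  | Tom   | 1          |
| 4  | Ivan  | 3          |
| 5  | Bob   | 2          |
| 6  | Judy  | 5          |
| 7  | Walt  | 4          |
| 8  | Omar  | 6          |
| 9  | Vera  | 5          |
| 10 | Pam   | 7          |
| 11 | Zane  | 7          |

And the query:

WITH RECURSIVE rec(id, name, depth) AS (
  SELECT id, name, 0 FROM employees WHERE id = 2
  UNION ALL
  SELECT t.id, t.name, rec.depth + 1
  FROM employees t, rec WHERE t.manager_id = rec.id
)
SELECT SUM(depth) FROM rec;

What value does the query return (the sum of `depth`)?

Base: id=2 (Alice) at depth 0.
Iteration 1: rows with manager_id in {2} -> Bob (id 5, depth 1).
Iteration 2: rows with manager_id in {5} -> Judy (id 6, depth 2), Vera (id 9, depth 2).
Iteration 3: rows with manager_id in {6,9} -> Omar (id 8, depth 3).
Iteration 4: no rows with manager_id in {8}; recursion stops.
SUM(depth) = 0 + 1 + 2 + 2 + 3 = 8.

8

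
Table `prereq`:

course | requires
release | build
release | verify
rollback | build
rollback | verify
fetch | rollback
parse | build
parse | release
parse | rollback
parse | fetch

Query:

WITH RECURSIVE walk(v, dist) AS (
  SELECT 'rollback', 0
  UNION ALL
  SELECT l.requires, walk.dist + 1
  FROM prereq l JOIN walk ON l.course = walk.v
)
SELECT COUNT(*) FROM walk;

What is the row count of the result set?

Base: (rollback, dist=0).
Iteration 1: edges from {rollback} -> (build, dist=1), (verify, dist=1).
Iteration 2: no outgoing edges from {build,verify}; recursion stops.
Total rows emitted: 3.

3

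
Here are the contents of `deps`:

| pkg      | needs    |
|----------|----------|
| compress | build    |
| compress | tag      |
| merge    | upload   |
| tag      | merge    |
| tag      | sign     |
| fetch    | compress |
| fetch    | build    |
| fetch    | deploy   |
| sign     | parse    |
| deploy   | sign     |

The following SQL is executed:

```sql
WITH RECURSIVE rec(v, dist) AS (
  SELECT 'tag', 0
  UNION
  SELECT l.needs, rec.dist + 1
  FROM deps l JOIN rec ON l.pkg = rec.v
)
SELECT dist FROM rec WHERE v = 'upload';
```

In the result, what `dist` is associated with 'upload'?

Base: (tag, dist=0).
Iteration 1: edges from {tag} -> (merge, dist=1), (sign, dist=1).
Iteration 2: edges from {merge,sign} -> (parse, dist=2), (upload, dist=2).
Iteration 3: no outgoing edges from {parse,upload}; recursion stops.

2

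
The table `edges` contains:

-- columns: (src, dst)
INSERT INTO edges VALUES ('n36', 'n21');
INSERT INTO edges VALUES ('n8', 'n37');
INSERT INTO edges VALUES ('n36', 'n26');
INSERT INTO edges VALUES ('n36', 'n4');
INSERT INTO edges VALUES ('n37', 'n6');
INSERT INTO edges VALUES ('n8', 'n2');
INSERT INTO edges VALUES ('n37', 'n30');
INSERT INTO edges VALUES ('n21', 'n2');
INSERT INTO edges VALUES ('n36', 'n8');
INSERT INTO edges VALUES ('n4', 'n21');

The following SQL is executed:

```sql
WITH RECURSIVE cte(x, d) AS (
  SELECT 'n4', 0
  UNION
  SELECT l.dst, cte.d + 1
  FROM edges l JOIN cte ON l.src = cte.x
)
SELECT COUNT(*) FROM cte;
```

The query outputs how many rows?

Base: (n4, d=0).
Iteration 1: edges from {n4} -> (n21, d=1).
Iteration 2: edges from {n21} -> (n2, d=2).
Iteration 3: no outgoing edges from {n2}; recursion stops.
Total rows emitted: 3.

3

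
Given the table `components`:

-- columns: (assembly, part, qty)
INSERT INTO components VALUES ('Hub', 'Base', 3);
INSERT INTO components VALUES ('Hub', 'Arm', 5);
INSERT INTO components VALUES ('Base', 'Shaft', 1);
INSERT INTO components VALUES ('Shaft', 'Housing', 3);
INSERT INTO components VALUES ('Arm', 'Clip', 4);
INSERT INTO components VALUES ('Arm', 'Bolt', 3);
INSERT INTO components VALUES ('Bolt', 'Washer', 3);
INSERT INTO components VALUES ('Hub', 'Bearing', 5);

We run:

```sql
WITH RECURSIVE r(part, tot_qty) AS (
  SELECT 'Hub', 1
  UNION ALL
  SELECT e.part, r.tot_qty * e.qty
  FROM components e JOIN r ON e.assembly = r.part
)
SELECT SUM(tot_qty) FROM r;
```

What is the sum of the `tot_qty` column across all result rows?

106

Base: (Hub, tot_qty=1).
Iteration 1: components of {Hub} -> Arm = 1*5 = 5, Base = 1*3 = 3, Bearing = 1*5 = 5.
Iteration 2: components of {Arm,Base,Bearing} -> Bolt = 5*3 = 15, Clip = 5*4 = 20, Shaft = 3*1 = 3.
Iteration 3: components of {Bolt,Clip,Shaft} -> Housing = 3*3 = 9, Washer = 15*3 = 45.
Iteration 4: no further components; recursion stops.
SUM(tot_qty) = 1 + 3 + 5 + 5 + 3 + 20 + 15 + 9 + 45 = 106.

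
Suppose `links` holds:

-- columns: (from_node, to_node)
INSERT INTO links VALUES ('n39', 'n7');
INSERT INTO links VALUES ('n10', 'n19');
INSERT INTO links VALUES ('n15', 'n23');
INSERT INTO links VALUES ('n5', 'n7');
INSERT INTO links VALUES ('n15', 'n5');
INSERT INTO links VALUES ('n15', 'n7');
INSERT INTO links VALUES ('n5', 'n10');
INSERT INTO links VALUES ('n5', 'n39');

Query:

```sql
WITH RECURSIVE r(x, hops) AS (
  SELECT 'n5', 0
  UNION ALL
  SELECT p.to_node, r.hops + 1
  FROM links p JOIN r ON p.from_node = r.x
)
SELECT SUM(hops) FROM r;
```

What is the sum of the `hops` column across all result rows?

7

Base: (n5, hops=0).
Iteration 1: edges from {n5} -> (n10, hops=1), (n39, hops=1), (n7, hops=1).
Iteration 2: edges from {n10,n39,n7} -> (n19, hops=2), (n7, hops=2).
Iteration 3: no outgoing edges from {n19,n7}; recursion stops.
SUM(hops) = 0 + 1 + 1 + 1 + 2 + 2 = 7.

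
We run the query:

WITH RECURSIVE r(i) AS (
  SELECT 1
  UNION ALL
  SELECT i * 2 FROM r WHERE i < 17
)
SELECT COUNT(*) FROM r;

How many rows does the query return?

Base: i=1.
Iteration 1: 1 < 17 holds -> i = 1 * 2 = 2.
Iteration 2: 2 < 17 holds -> i = 2 * 2 = 4.
Iteration 3: 4 < 17 holds -> i = 4 * 2 = 8.
Iteration 4: 8 < 17 holds -> i = 8 * 2 = 16.
Iteration 5: 16 < 17 holds -> i = 16 * 2 = 32.
Iteration 6: 32 < 17 fails; recursion stops.
Total rows emitted: 6.

6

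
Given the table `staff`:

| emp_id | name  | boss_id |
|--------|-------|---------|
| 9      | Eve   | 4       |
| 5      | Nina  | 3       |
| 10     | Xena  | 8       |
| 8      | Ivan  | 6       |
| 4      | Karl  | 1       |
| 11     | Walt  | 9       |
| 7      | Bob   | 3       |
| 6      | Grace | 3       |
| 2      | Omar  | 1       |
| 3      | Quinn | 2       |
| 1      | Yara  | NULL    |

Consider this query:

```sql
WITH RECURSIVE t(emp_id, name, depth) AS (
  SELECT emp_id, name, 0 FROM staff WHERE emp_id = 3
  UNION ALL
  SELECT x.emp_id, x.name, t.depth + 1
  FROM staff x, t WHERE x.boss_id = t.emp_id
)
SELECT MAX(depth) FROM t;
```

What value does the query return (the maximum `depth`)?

3

Base: emp_id=3 (Quinn) at depth 0.
Iteration 1: rows with boss_id in {3} -> Nina (id 5, depth 1), Grace (id 6, depth 1), Bob (id 7, depth 1).
Iteration 2: rows with boss_id in {5,6,7} -> Ivan (id 8, depth 2).
Iteration 3: rows with boss_id in {8} -> Xena (id 10, depth 3).
Iteration 4: no rows with boss_id in {10}; recursion stops.
depth values: 0, 1, 1, 1, 2, 3; the maximum is 3.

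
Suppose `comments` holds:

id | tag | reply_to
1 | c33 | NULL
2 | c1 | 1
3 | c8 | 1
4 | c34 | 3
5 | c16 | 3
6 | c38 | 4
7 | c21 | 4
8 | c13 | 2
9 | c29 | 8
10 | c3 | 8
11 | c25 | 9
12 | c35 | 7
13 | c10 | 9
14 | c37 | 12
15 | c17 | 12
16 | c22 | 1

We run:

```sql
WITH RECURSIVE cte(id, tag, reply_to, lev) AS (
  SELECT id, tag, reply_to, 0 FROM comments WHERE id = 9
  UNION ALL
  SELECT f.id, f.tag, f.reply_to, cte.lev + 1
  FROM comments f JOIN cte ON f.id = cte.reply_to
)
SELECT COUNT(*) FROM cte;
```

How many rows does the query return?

Base: id=9 (c29), reply_to=8, lev 0.
Iteration 1: join on id=8 -> c13 (id 8, reply_to=2, lev 1).
Iteration 2: join on id=2 -> c1 (id 2, reply_to=1, lev 2).
Iteration 3: join on id=1 -> c33 (id 1, reply_to=NULL, lev 3).
Iteration 4: reply_to is NULL; no match; recursion stops.
Total rows emitted: 4.

4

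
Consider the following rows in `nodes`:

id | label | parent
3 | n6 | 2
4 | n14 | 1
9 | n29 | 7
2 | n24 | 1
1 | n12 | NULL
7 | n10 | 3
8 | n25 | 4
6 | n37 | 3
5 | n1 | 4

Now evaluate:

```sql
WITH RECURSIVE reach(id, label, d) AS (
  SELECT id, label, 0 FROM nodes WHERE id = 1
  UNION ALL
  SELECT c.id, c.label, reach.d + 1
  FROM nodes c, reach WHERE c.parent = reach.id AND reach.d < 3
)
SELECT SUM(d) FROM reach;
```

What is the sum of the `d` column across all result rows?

Base: id=1 (n12) at d 0.
Iteration 1: rows with parent in {1} -> n24 (id 2, d 1), n14 (id 4, d 1).
Iteration 2: rows with parent in {2,4} -> n6 (id 3, d 2), n1 (id 5, d 2), n25 (id 8, d 2).
Iteration 3: rows with parent in {3,5,8} -> n37 (id 6, d 3), n10 (id 7, d 3).
Iteration 4: d < 3 fails for all current rows; recursion stops.
SUM(d) = 0 + 1 + 1 + 2 + 2 + 2 + 3 + 3 = 14.

14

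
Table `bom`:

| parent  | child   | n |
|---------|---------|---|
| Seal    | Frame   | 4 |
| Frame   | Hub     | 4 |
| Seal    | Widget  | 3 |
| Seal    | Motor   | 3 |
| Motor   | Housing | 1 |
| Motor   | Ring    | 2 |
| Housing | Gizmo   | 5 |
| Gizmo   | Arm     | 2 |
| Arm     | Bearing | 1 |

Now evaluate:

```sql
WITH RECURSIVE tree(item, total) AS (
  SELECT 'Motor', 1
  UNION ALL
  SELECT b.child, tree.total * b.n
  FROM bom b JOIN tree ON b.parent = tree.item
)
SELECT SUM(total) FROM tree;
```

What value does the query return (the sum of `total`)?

Base: (Motor, total=1).
Iteration 1: components of {Motor} -> Housing = 1*1 = 1, Ring = 1*2 = 2.
Iteration 2: components of {Housing,Ring} -> Gizmo = 1*5 = 5.
Iteration 3: components of {Gizmo} -> Arm = 5*2 = 10.
Iteration 4: components of {Arm} -> Bearing = 10*1 = 10.
Iteration 5: no further components; recursion stops.
SUM(total) = 1 + 1 + 2 + 5 + 10 + 10 = 29.

29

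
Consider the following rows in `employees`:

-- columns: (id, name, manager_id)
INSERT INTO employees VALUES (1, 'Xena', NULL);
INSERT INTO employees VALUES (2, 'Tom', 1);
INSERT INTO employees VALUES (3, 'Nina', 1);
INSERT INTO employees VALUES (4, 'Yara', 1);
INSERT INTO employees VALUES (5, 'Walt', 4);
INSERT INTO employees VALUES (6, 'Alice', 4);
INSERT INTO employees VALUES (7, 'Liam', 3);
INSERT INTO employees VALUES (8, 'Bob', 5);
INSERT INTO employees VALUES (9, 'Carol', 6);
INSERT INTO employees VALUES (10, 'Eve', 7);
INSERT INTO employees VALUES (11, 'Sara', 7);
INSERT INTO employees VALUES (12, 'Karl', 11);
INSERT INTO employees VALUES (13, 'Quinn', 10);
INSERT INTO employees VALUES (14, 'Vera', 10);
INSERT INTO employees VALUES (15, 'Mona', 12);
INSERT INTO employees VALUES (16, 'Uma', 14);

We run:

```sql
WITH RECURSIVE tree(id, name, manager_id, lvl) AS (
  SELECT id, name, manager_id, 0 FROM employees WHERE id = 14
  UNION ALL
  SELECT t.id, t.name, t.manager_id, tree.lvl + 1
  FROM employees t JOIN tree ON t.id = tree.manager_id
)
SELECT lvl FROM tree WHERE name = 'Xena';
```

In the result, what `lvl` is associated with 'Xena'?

4

Base: id=14 (Vera), manager_id=10, lvl 0.
Iteration 1: join on id=10 -> Eve (id 10, manager_id=7, lvl 1).
Iteration 2: join on id=7 -> Liam (id 7, manager_id=3, lvl 2).
Iteration 3: join on id=3 -> Nina (id 3, manager_id=1, lvl 3).
Iteration 4: join on id=1 -> Xena (id 1, manager_id=NULL, lvl 4).
Iteration 5: manager_id is NULL; no match; recursion stops.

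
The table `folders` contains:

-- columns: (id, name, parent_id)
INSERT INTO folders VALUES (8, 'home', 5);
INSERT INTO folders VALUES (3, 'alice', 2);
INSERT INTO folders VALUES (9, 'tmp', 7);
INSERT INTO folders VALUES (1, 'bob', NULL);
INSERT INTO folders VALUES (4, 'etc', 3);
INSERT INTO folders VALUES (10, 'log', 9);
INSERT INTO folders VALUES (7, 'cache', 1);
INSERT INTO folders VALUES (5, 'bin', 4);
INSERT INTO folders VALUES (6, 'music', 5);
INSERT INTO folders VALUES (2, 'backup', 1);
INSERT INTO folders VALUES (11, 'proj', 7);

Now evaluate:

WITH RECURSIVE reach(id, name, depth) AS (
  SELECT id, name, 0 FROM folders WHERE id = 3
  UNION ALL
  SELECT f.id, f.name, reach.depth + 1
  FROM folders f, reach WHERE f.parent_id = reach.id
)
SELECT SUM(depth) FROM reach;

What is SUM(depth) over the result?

9

Base: id=3 (alice) at depth 0.
Iteration 1: rows with parent_id in {3} -> etc (id 4, depth 1).
Iteration 2: rows with parent_id in {4} -> bin (id 5, depth 2).
Iteration 3: rows with parent_id in {5} -> music (id 6, depth 3), home (id 8, depth 3).
Iteration 4: no rows with parent_id in {6,8}; recursion stops.
SUM(depth) = 0 + 1 + 2 + 3 + 3 = 9.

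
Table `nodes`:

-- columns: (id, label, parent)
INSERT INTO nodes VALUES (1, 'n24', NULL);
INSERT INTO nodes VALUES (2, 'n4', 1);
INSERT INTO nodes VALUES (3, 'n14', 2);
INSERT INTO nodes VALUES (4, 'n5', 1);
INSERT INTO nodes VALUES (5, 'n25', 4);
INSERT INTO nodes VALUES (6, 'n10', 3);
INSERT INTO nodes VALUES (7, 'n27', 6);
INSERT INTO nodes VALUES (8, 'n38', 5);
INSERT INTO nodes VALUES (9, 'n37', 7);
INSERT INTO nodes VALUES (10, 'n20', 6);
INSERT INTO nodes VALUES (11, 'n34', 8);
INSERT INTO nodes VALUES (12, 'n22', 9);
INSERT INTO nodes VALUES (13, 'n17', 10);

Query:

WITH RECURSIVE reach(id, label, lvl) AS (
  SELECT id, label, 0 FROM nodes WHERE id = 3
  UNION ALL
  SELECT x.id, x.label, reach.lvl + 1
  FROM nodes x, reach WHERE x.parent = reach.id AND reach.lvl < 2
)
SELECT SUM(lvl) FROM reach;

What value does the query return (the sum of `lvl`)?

5

Base: id=3 (n14) at lvl 0.
Iteration 1: rows with parent in {3} -> n10 (id 6, lvl 1).
Iteration 2: rows with parent in {6} -> n27 (id 7, lvl 2), n20 (id 10, lvl 2).
Iteration 3: lvl < 2 fails for all current rows; recursion stops.
SUM(lvl) = 0 + 1 + 2 + 2 = 5.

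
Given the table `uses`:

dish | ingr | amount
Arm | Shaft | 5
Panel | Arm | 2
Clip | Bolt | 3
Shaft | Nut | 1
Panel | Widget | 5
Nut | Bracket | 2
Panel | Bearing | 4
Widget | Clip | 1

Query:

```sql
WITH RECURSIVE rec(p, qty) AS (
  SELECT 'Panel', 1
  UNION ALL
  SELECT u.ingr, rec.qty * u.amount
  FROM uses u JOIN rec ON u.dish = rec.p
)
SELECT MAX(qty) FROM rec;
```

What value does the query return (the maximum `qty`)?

20

Base: (Panel, qty=1).
Iteration 1: components of {Panel} -> Arm = 1*2 = 2, Bearing = 1*4 = 4, Widget = 1*5 = 5.
Iteration 2: components of {Arm,Bearing,Widget} -> Clip = 5*1 = 5, Shaft = 2*5 = 10.
Iteration 3: components of {Clip,Shaft} -> Bolt = 5*3 = 15, Nut = 10*1 = 10.
Iteration 4: components of {Bolt,Nut} -> Bracket = 10*2 = 20.
Iteration 5: no further components; recursion stops.
qty values: 1, 5, 2, 4, 5, 10, 15, 10, 20; the maximum is 20.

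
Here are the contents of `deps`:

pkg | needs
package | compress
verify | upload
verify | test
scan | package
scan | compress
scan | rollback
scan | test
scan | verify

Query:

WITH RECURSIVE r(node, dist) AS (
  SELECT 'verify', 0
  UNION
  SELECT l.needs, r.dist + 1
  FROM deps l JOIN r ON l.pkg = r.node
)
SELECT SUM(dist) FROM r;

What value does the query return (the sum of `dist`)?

2

Base: (verify, dist=0).
Iteration 1: edges from {verify} -> (test, dist=1), (upload, dist=1).
Iteration 2: no outgoing edges from {test,upload}; recursion stops.
SUM(dist) = 0 + 1 + 1 = 2.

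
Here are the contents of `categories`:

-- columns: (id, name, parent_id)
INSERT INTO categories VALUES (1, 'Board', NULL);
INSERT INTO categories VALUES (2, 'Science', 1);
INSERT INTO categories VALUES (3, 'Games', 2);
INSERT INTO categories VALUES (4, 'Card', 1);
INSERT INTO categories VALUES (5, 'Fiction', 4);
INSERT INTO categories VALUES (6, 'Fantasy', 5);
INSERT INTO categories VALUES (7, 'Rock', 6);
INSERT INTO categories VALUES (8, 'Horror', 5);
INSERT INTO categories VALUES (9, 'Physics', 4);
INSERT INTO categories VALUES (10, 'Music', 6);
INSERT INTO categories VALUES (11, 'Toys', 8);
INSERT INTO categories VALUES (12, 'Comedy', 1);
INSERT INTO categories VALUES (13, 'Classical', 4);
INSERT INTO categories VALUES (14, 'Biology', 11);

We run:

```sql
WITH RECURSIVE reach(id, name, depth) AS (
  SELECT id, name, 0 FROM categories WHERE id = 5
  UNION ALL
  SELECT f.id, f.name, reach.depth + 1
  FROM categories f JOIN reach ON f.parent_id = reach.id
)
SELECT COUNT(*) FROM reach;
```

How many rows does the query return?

Base: id=5 (Fiction) at depth 0.
Iteration 1: rows with parent_id in {5} -> Fantasy (id 6, depth 1), Horror (id 8, depth 1).
Iteration 2: rows with parent_id in {6,8} -> Rock (id 7, depth 2), Music (id 10, depth 2), Toys (id 11, depth 2).
Iteration 3: rows with parent_id in {7,10,11} -> Biology (id 14, depth 3).
Iteration 4: no rows with parent_id in {14}; recursion stops.
Total rows emitted: 7.

7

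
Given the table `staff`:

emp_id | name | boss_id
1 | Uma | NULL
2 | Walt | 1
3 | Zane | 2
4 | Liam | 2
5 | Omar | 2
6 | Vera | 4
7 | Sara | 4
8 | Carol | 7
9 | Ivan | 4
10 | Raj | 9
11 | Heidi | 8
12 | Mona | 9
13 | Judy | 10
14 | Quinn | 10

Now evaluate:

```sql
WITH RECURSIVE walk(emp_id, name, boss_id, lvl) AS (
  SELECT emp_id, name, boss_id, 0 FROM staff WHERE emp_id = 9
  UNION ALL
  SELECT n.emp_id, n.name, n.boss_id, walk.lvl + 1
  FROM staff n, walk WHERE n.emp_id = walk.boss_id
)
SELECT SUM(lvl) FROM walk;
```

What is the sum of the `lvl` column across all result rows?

Base: emp_id=9 (Ivan), boss_id=4, lvl 0.
Iteration 1: join on emp_id=4 -> Liam (id 4, boss_id=2, lvl 1).
Iteration 2: join on emp_id=2 -> Walt (id 2, boss_id=1, lvl 2).
Iteration 3: join on emp_id=1 -> Uma (id 1, boss_id=NULL, lvl 3).
Iteration 4: boss_id is NULL; no match; recursion stops.
SUM(lvl) = 0 + 1 + 2 + 3 = 6.

6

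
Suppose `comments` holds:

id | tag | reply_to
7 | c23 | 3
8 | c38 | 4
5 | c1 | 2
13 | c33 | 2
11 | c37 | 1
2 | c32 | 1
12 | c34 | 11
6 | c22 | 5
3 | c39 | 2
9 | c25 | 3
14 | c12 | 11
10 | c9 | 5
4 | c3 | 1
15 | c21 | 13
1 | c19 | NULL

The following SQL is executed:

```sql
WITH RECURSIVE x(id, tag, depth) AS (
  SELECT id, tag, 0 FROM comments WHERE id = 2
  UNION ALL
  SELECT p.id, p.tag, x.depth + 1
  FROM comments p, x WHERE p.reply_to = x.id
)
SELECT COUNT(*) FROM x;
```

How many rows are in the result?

Base: id=2 (c32) at depth 0.
Iteration 1: rows with reply_to in {2} -> c39 (id 3, depth 1), c1 (id 5, depth 1), c33 (id 13, depth 1).
Iteration 2: rows with reply_to in {3,5,13} -> c22 (id 6, depth 2), c23 (id 7, depth 2), c25 (id 9, depth 2), c9 (id 10, depth 2), c21 (id 15, depth 2).
Iteration 3: no rows with reply_to in {6,7,9,10,15}; recursion stops.
Total rows emitted: 9.

9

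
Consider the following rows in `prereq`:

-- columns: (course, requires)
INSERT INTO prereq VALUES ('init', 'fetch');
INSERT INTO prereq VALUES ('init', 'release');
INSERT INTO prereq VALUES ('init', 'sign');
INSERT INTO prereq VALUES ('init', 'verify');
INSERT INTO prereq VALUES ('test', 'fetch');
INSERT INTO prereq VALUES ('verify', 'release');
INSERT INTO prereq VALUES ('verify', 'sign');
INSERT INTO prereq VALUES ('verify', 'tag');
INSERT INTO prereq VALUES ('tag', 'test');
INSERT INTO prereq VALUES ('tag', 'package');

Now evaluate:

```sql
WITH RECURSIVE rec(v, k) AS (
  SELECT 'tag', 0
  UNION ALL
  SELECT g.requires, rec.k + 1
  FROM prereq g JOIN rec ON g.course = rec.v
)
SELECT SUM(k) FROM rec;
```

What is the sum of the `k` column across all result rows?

4

Base: (tag, k=0).
Iteration 1: edges from {tag} -> (package, k=1), (test, k=1).
Iteration 2: edges from {package,test} -> (fetch, k=2).
Iteration 3: no outgoing edges from {fetch}; recursion stops.
SUM(k) = 0 + 1 + 1 + 2 = 4.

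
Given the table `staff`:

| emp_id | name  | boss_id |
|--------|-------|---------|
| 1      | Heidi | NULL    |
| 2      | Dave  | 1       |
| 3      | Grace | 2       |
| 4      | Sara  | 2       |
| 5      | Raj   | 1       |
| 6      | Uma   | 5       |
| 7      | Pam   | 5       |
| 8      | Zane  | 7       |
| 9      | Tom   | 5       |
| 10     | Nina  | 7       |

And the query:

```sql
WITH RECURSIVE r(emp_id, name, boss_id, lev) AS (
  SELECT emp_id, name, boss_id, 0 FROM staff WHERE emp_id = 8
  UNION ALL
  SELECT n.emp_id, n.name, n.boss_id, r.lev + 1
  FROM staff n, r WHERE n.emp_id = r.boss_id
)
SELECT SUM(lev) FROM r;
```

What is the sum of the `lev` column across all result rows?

6

Base: emp_id=8 (Zane), boss_id=7, lev 0.
Iteration 1: join on emp_id=7 -> Pam (id 7, boss_id=5, lev 1).
Iteration 2: join on emp_id=5 -> Raj (id 5, boss_id=1, lev 2).
Iteration 3: join on emp_id=1 -> Heidi (id 1, boss_id=NULL, lev 3).
Iteration 4: boss_id is NULL; no match; recursion stops.
SUM(lev) = 0 + 1 + 2 + 3 = 6.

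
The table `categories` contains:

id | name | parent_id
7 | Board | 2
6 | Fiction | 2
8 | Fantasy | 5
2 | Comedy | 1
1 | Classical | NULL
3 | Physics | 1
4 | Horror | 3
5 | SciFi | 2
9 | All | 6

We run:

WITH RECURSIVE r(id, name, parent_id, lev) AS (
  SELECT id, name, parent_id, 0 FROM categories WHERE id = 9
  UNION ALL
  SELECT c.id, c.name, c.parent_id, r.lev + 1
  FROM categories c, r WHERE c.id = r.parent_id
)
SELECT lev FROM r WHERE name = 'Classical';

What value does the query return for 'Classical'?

Base: id=9 (All), parent_id=6, lev 0.
Iteration 1: join on id=6 -> Fiction (id 6, parent_id=2, lev 1).
Iteration 2: join on id=2 -> Comedy (id 2, parent_id=1, lev 2).
Iteration 3: join on id=1 -> Classical (id 1, parent_id=NULL, lev 3).
Iteration 4: parent_id is NULL; no match; recursion stops.

3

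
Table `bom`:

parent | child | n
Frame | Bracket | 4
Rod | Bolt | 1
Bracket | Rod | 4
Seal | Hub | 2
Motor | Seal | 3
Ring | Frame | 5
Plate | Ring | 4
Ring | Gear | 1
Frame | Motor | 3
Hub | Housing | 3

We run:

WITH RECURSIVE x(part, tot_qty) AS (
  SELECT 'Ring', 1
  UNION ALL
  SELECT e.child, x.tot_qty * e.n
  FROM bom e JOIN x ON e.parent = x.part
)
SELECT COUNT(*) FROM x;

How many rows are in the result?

Base: (Ring, tot_qty=1).
Iteration 1: components of {Ring} -> Frame = 1*5 = 5, Gear = 1*1 = 1.
Iteration 2: components of {Frame,Gear} -> Bracket = 5*4 = 20, Motor = 5*3 = 15.
Iteration 3: components of {Bracket,Motor} -> Rod = 20*4 = 80, Seal = 15*3 = 45.
Iteration 4: components of {Rod,Seal} -> Bolt = 80*1 = 80, Hub = 45*2 = 90.
Iteration 5: components of {Bolt,Hub} -> Housing = 90*3 = 270.
Iteration 6: no further components; recursion stops.
Total rows emitted: 10.

10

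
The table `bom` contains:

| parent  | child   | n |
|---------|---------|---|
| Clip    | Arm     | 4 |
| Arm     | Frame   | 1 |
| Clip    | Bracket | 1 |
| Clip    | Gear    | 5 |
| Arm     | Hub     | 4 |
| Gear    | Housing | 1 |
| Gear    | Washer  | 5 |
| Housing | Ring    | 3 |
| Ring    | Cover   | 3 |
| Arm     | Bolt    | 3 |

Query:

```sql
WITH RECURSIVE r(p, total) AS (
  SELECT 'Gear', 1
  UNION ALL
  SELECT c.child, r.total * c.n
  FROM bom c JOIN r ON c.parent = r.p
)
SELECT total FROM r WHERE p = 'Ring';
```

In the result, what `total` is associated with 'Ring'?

3

Base: (Gear, total=1).
Iteration 1: components of {Gear} -> Housing = 1*1 = 1, Washer = 1*5 = 5.
Iteration 2: components of {Housing,Washer} -> Ring = 1*3 = 3.
Iteration 3: components of {Ring} -> Cover = 3*3 = 9.
Iteration 4: no further components; recursion stops.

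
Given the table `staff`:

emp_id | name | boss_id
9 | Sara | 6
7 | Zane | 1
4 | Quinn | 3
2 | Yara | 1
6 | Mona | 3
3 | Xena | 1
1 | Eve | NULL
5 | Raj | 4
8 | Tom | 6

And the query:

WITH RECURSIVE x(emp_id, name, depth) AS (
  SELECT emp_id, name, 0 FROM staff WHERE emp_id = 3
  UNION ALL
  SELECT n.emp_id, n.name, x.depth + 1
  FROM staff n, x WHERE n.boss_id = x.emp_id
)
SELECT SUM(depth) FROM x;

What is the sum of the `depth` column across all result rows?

Base: emp_id=3 (Xena) at depth 0.
Iteration 1: rows with boss_id in {3} -> Quinn (id 4, depth 1), Mona (id 6, depth 1).
Iteration 2: rows with boss_id in {4,6} -> Raj (id 5, depth 2), Tom (id 8, depth 2), Sara (id 9, depth 2).
Iteration 3: no rows with boss_id in {5,8,9}; recursion stops.
SUM(depth) = 0 + 1 + 1 + 2 + 2 + 2 = 8.

8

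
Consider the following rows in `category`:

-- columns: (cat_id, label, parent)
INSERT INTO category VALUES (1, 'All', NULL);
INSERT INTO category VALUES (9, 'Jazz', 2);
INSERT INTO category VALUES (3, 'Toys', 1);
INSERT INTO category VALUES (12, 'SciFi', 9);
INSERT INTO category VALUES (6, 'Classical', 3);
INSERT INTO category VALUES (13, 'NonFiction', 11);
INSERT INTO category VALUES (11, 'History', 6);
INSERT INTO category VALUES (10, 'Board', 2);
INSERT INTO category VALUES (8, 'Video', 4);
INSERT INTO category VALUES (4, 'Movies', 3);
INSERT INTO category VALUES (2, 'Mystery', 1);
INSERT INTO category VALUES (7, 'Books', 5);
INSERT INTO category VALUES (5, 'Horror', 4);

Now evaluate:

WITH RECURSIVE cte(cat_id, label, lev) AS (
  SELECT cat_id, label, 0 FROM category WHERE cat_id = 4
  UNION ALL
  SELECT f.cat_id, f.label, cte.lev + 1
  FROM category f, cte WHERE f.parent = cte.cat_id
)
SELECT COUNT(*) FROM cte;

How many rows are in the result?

Base: cat_id=4 (Movies) at lev 0.
Iteration 1: rows with parent in {4} -> Horror (id 5, lev 1), Video (id 8, lev 1).
Iteration 2: rows with parent in {5,8} -> Books (id 7, lev 2).
Iteration 3: no rows with parent in {7}; recursion stops.
Total rows emitted: 4.

4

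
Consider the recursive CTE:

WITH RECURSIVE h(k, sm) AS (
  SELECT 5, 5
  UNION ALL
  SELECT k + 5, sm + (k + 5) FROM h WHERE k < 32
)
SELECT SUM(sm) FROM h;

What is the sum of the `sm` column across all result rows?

Base: k=5, sm=5.
Iteration 1: 5 < 32 holds -> k = 5 + 5 = 10, sm = 5 + 10 = 15.
Iteration 2: 10 < 32 holds -> k = 10 + 5 = 15, sm = 15 + 15 = 30.
Iteration 3: 15 < 32 holds -> k = 15 + 5 = 20, sm = 30 + 20 = 50.
Iteration 4: 20 < 32 holds -> k = 20 + 5 = 25, sm = 50 + 25 = 75.
Iteration 5: 25 < 32 holds -> k = 25 + 5 = 30, sm = 75 + 30 = 105.
Iteration 6: 30 < 32 holds -> k = 30 + 5 = 35, sm = 105 + 35 = 140.
Iteration 7: 35 < 32 fails; recursion stops.
SUM(sm) = 5 + 15 + 30 + 50 + 75 + 105 + 140 = 420.

420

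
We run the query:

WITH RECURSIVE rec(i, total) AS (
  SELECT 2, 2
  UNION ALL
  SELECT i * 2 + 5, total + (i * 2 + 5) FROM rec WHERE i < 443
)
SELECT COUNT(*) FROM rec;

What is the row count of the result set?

7

Base: i=2, total=2.
Iteration 1: 2 < 443 holds -> i = 2 * 2 + 5 = 9, total = 2 + 9 = 11.
Iteration 2: 9 < 443 holds -> i = 9 * 2 + 5 = 23, total = 11 + 23 = 34.
Iteration 3: 23 < 443 holds -> i = 23 * 2 + 5 = 51, total = 34 + 51 = 85.
Iteration 4: 51 < 443 holds -> i = 51 * 2 + 5 = 107, total = 85 + 107 = 192.
Iteration 5: 107 < 443 holds -> i = 107 * 2 + 5 = 219, total = 192 + 219 = 411.
Iteration 6: 219 < 443 holds -> i = 219 * 2 + 5 = 443, total = 411 + 443 = 854.
Iteration 7: 443 < 443 fails; recursion stops.
Total rows emitted: 7.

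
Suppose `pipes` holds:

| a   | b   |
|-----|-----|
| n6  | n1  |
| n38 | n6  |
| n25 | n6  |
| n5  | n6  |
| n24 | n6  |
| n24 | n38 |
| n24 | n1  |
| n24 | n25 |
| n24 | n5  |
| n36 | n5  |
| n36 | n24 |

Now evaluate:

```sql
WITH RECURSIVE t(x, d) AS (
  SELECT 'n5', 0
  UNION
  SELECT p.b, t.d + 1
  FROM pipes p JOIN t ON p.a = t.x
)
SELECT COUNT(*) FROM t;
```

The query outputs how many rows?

3

Base: (n5, d=0).
Iteration 1: edges from {n5} -> (n6, d=1).
Iteration 2: edges from {n6} -> (n1, d=2).
Iteration 3: no outgoing edges from {n1}; recursion stops.
Total rows emitted: 3.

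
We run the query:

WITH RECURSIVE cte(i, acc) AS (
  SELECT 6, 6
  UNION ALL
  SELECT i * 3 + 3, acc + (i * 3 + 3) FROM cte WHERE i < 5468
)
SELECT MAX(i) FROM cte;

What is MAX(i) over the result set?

16401

Base: i=6, acc=6.
Iteration 1: 6 < 5468 holds -> i = 6 * 3 + 3 = 21, acc = 6 + 21 = 27.
Iteration 2: 21 < 5468 holds -> i = 21 * 3 + 3 = 66, acc = 27 + 66 = 93.
Iteration 3: 66 < 5468 holds -> i = 66 * 3 + 3 = 201, acc = 93 + 201 = 294.
Iteration 4: 201 < 5468 holds -> i = 201 * 3 + 3 = 606, acc = 294 + 606 = 900.
Iteration 5: 606 < 5468 holds -> i = 606 * 3 + 3 = 1821, acc = 900 + 1821 = 2721.
Iteration 6: 1821 < 5468 holds -> i = 1821 * 3 + 3 = 5466, acc = 2721 + 5466 = 8187.
Iteration 7: 5466 < 5468 holds -> i = 5466 * 3 + 3 = 16401, acc = 8187 + 16401 = 24588.
Iteration 8: 16401 < 5468 fails; recursion stops.
i values: 6, 21, 66, 201, 606, 1821, 5466, 16401; the maximum is 16401.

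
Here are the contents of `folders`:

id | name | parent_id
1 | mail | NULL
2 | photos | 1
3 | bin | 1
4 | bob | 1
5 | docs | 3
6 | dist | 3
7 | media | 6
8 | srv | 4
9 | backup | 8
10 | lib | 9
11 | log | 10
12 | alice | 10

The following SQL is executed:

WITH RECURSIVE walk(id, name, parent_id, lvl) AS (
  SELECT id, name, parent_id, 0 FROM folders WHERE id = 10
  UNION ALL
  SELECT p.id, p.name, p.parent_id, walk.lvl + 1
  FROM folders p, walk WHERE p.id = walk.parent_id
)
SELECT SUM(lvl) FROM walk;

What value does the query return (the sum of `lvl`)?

Base: id=10 (lib), parent_id=9, lvl 0.
Iteration 1: join on id=9 -> backup (id 9, parent_id=8, lvl 1).
Iteration 2: join on id=8 -> srv (id 8, parent_id=4, lvl 2).
Iteration 3: join on id=4 -> bob (id 4, parent_id=1, lvl 3).
Iteration 4: join on id=1 -> mail (id 1, parent_id=NULL, lvl 4).
Iteration 5: parent_id is NULL; no match; recursion stops.
SUM(lvl) = 0 + 1 + 2 + 3 + 4 = 10.

10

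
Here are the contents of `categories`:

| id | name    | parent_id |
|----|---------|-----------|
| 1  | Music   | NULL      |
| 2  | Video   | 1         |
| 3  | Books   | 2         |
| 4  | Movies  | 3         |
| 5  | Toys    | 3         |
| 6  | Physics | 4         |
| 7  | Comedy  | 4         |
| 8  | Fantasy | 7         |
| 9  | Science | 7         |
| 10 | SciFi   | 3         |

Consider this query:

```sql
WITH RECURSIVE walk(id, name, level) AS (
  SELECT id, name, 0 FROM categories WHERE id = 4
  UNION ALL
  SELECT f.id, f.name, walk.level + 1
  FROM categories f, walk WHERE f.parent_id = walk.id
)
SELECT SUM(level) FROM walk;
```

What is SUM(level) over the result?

6

Base: id=4 (Movies) at level 0.
Iteration 1: rows with parent_id in {4} -> Physics (id 6, level 1), Comedy (id 7, level 1).
Iteration 2: rows with parent_id in {6,7} -> Fantasy (id 8, level 2), Science (id 9, level 2).
Iteration 3: no rows with parent_id in {8,9}; recursion stops.
SUM(level) = 0 + 1 + 1 + 2 + 2 = 6.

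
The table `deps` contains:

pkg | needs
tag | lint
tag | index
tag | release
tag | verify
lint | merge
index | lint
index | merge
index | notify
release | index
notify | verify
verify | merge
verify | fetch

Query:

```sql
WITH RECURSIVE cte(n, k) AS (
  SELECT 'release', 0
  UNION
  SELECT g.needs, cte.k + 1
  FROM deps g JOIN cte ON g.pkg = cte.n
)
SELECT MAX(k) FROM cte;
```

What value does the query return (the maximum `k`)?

4

Base: (release, k=0).
Iteration 1: edges from {release} -> (index, k=1).
Iteration 2: edges from {index} -> (lint, k=2), (merge, k=2), (notify, k=2).
Iteration 3: edges from {lint,merge,notify} -> (merge, k=3), (verify, k=3).
Iteration 4: edges from {merge,verify} -> (fetch, k=4), (merge, k=4).
Iteration 5: no outgoing edges from {fetch,merge}; recursion stops.
k values: 0, 1, 2, 2, 2, 3, 3, 4, 4; the maximum is 4.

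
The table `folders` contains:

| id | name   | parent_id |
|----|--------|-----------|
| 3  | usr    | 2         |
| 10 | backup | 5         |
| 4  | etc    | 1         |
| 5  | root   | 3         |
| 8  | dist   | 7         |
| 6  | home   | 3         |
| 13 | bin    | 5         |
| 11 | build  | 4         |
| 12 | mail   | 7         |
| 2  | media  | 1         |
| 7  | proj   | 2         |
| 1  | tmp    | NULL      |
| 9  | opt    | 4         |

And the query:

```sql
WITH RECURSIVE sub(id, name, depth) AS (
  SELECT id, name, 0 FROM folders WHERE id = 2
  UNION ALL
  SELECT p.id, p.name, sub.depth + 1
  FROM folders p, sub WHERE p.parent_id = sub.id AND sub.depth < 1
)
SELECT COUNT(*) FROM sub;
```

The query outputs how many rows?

3

Base: id=2 (media) at depth 0.
Iteration 1: rows with parent_id in {2} -> usr (id 3, depth 1), proj (id 7, depth 1).
Iteration 2: depth < 1 fails for all current rows; recursion stops.
Total rows emitted: 3.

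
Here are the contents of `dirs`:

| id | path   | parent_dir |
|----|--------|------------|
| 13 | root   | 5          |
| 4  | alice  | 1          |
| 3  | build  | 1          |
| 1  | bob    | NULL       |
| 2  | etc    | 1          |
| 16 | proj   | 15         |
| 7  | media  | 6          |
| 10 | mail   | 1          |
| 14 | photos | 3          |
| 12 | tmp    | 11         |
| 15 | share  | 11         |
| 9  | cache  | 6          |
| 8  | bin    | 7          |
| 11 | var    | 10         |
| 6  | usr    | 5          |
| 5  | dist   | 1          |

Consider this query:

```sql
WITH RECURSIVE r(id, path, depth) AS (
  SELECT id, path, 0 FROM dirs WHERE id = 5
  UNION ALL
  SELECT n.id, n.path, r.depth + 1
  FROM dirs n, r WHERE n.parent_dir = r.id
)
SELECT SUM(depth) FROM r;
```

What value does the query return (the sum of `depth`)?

Base: id=5 (dist) at depth 0.
Iteration 1: rows with parent_dir in {5} -> usr (id 6, depth 1), root (id 13, depth 1).
Iteration 2: rows with parent_dir in {6,13} -> media (id 7, depth 2), cache (id 9, depth 2).
Iteration 3: rows with parent_dir in {7,9} -> bin (id 8, depth 3).
Iteration 4: no rows with parent_dir in {8}; recursion stops.
SUM(depth) = 0 + 1 + 1 + 2 + 2 + 3 = 9.

9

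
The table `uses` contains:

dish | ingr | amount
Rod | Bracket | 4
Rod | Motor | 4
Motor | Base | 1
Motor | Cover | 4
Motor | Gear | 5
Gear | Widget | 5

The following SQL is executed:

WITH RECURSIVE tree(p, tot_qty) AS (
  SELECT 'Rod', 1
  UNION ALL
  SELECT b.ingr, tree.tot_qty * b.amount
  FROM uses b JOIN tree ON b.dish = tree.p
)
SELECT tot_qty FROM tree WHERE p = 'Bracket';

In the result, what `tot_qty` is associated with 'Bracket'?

4

Base: (Rod, tot_qty=1).
Iteration 1: components of {Rod} -> Bracket = 1*4 = 4, Motor = 1*4 = 4.
Iteration 2: components of {Bracket,Motor} -> Base = 4*1 = 4, Cover = 4*4 = 16, Gear = 4*5 = 20.
Iteration 3: components of {Base,Cover,Gear} -> Widget = 20*5 = 100.
Iteration 4: no further components; recursion stops.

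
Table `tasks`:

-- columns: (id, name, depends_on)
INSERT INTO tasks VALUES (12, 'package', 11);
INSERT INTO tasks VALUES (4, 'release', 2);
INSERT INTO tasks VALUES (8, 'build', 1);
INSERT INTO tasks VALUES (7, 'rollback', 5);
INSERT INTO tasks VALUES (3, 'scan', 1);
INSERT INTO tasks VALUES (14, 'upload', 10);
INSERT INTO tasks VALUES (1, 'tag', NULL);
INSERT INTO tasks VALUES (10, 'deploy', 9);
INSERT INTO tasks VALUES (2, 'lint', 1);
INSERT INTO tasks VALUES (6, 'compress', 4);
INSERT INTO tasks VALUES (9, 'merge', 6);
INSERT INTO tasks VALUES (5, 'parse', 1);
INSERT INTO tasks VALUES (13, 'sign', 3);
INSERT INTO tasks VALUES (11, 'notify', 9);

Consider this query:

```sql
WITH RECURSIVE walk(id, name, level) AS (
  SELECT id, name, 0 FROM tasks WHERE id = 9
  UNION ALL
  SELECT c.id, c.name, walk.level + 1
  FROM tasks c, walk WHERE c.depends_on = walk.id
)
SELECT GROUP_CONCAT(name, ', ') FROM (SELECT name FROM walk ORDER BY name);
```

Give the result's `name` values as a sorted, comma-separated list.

deploy, merge, notify, package, upload

Base: id=9 (merge) at level 0.
Iteration 1: rows with depends_on in {9} -> deploy (id 10, level 1), notify (id 11, level 1).
Iteration 2: rows with depends_on in {10,11} -> package (id 12, level 2), upload (id 14, level 2).
Iteration 3: no rows with depends_on in {12,14}; recursion stops.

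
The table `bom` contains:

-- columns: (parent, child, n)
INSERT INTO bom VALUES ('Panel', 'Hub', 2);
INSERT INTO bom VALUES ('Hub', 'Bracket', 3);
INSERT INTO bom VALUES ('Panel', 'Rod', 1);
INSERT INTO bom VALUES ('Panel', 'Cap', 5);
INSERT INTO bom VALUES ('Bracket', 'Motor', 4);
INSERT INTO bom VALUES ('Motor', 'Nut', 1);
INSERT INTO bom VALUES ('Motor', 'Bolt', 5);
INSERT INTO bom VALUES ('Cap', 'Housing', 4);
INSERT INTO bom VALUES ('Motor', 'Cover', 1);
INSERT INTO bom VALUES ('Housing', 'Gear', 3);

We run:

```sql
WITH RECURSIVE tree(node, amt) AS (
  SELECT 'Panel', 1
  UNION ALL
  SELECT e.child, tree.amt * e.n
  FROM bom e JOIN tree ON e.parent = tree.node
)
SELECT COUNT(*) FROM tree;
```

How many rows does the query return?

11

Base: (Panel, amt=1).
Iteration 1: components of {Panel} -> Cap = 1*5 = 5, Hub = 1*2 = 2, Rod = 1*1 = 1.
Iteration 2: components of {Cap,Hub,Rod} -> Bracket = 2*3 = 6, Housing = 5*4 = 20.
Iteration 3: components of {Bracket,Housing} -> Gear = 20*3 = 60, Motor = 6*4 = 24.
Iteration 4: components of {Gear,Motor} -> Bolt = 24*5 = 120, Cover = 24*1 = 24, Nut = 24*1 = 24.
Iteration 5: no further components; recursion stops.
Total rows emitted: 11.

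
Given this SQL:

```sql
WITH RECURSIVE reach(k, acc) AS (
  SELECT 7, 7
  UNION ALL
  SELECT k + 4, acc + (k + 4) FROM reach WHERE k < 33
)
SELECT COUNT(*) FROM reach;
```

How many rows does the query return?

8

Base: k=7, acc=7.
Iteration 1: 7 < 33 holds -> k = 7 + 4 = 11, acc = 7 + 11 = 18.
Iteration 2: 11 < 33 holds -> k = 11 + 4 = 15, acc = 18 + 15 = 33.
Iteration 3: 15 < 33 holds -> k = 15 + 4 = 19, acc = 33 + 19 = 52.
Iteration 4: 19 < 33 holds -> k = 19 + 4 = 23, acc = 52 + 23 = 75.
Iteration 5: 23 < 33 holds -> k = 23 + 4 = 27, acc = 75 + 27 = 102.
Iteration 6: 27 < 33 holds -> k = 27 + 4 = 31, acc = 102 + 31 = 133.
Iteration 7: 31 < 33 holds -> k = 31 + 4 = 35, acc = 133 + 35 = 168.
Iteration 8: 35 < 33 fails; recursion stops.
Total rows emitted: 8.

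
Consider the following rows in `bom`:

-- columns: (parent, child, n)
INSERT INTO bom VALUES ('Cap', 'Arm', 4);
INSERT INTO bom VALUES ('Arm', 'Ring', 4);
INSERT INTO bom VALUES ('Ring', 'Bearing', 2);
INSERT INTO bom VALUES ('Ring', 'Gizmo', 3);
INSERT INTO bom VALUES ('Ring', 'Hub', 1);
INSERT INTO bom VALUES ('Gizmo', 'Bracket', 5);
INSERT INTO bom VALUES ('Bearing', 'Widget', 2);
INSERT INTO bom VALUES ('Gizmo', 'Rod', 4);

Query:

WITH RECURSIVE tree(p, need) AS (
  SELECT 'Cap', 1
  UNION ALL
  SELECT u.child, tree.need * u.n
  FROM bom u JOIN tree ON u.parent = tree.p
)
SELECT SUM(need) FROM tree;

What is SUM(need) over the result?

613

Base: (Cap, need=1).
Iteration 1: components of {Cap} -> Arm = 1*4 = 4.
Iteration 2: components of {Arm} -> Ring = 4*4 = 16.
Iteration 3: components of {Ring} -> Bearing = 16*2 = 32, Gizmo = 16*3 = 48, Hub = 16*1 = 16.
Iteration 4: components of {Bearing,Gizmo,Hub} -> Bracket = 48*5 = 240, Rod = 48*4 = 192, Widget = 32*2 = 64.
Iteration 5: no further components; recursion stops.
SUM(need) = 1 + 4 + 16 + 32 + 48 + 16 + 64 + 240 + 192 = 613.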